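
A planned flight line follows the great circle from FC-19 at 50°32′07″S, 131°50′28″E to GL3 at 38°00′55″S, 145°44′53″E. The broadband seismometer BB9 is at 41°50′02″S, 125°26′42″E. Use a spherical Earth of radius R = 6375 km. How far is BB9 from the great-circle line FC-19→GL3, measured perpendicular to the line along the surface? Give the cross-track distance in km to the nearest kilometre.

FC-19: φ = -50.53528°, λ = +131.84111°
GL3: φ = -38.01528°, λ = +145.74806°
BB9: φ = -41.83389°, λ = +125.44500°
δ₁₃ = central angle FC-19→BB9 = 0.170250 rad  (haversine)
θ₁₃ = bearing FC-19→BB9 = 330.666°,  θ₁₂ = bearing FC-19→GL3 = 43.584°
dₓₜ = R·arcsin(sin δ₁₃ · sin(θ₁₃ − θ₁₂)) = 6375·arcsin(0.16943·sin(287.082°)) = -1037.030 km
|dₓₜ| = 1037.030 km

1037 km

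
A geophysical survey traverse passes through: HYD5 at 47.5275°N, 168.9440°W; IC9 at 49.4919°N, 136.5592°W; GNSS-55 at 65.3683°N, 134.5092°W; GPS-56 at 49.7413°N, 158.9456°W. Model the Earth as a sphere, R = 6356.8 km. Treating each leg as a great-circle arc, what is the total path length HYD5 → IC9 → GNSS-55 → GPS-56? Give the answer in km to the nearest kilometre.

6371 km

HYD5→IC9: c = 0.373115 rad, d = 2371.82 km
IC9→GNSS-55: c = 0.277728 rad, d = 1765.46 km
GNSS-55→GPS-56: c = 0.351352 rad, d = 2233.47 km
Total = 2371.82 + 1765.46 + 2233.47 = 6370.75 km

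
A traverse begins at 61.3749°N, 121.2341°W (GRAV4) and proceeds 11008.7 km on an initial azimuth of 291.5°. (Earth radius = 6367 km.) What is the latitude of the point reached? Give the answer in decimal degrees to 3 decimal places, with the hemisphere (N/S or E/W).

2.010°N

δ = d/R = 11008.7/6367 = 1.729025 rad
φ₂ = arcsin(sin φ₁ cos δ + cos φ₁ sin δ cos θ)
   = arcsin(0.87777·-0.15757 + 0.47908·0.98751·0.36650) = 2.01029°
λ₂ = λ₁ + atan2(sin θ sin δ cos φ₁, cos δ − sin φ₁ sin φ₂) = 125.59869°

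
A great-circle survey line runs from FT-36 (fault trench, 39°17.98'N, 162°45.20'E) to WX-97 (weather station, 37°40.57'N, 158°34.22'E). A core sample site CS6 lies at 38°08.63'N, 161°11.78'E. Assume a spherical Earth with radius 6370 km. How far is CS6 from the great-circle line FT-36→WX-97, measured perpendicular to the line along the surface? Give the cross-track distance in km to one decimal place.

FT-36: φ = +39.29967°, λ = +162.75333°
WX-97: φ = +37.67617°, λ = +158.57033°
CS6: φ = +38.14383°, λ = +161.19633°
δ₁₃ = central angle FT-36→CS6 = 0.029264 rad  (haversine)
θ₁₃ = bearing FT-36→CS6 = 226.913°,  θ₁₂ = bearing FT-36→WX-97 = 244.939°
dₓₜ = R·arcsin(sin δ₁₃ · sin(θ₁₃ − θ₁₂)) = 6370·arcsin(0.02926·sin(-18.025°)) = -57.676 km
|dₓₜ| = 57.676 km

57.7 km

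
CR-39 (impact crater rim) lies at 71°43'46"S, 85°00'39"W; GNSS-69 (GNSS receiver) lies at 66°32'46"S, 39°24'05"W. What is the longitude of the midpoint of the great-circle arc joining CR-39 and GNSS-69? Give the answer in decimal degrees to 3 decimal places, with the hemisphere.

CR-39: φ = -71.72944°, λ = -85.01083°
GNSS-69: φ = -66.54611°, λ = -39.40139°
Bx = cos φ₂ cos Δλ = 0.278427,  By = cos φ₂ sin Δλ = 0.284414
φₘ = atan2(sin φ₁ + sin φ₂, √((cos φ₁ + Bx)² + By²)) = -70.62044°
λₘ = λ₁ + atan2(By, cos φ₁ + Bx) = -59.34727°

59.347°W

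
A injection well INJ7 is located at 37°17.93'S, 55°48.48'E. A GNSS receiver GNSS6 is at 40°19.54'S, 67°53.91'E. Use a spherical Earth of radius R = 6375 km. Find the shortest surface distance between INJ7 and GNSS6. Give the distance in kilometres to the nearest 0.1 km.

INJ7: φ = -37.29883°, λ = +55.80800°
GNSS6: φ = -40.32567°, λ = +67.89850°
Δφ = -3.0268°,  Δλ = 12.0905°
a = sin²(Δφ/2) + cos φ₁ cos φ₂ sin²(Δλ/2) = 0.007424
c = 2·arcsin(√a) = 0.172537 rad = 9.8856°
d = R·c = 6375 × 0.172537 = 1099.9 km

1099.9 km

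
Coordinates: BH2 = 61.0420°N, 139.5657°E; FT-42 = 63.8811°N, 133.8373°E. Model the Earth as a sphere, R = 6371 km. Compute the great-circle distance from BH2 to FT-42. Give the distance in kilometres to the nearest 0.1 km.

Δφ = 2.8391°,  Δλ = -5.7284°
a = sin²(Δφ/2) + cos φ₁ cos φ₂ sin²(Δλ/2) = 0.001146
c = 2·arcsin(√a) = 0.067716 rad = 3.8798°
d = R·c = 6371 × 0.067716 = 431.4 km

431.4 km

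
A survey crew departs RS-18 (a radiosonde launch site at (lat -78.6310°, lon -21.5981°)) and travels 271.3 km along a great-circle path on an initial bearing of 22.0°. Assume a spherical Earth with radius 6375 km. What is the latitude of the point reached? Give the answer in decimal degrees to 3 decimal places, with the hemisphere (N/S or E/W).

δ = d/R = 271.3/6375 = 0.042557 rad
φ₂ = arcsin(sin φ₁ cos δ + cos φ₁ sin δ cos θ)
   = arcsin(-0.98038·0.99909 + 0.19713·0.04254·0.92718) = -76.34005°
λ₂ = λ₁ + atan2(sin θ sin δ cos φ₁, cos δ − sin φ₁ sin φ₂) = -17.72853°

76.340°S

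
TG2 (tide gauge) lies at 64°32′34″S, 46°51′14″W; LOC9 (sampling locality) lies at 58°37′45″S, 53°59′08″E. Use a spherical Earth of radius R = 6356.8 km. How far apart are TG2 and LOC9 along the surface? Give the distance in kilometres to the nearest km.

4794 km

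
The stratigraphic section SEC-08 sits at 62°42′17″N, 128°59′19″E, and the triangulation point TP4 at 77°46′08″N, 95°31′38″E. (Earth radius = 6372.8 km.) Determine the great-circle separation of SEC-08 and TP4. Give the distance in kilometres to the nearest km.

2033 km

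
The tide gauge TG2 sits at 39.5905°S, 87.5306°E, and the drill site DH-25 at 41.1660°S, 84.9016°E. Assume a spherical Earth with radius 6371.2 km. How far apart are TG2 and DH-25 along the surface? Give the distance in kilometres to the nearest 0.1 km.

283.3 km

Δφ = -1.5755°,  Δλ = -2.6290°
a = sin²(Δφ/2) + cos φ₁ cos φ₂ sin²(Δλ/2) = 0.000494
c = 2·arcsin(√a) = 0.044470 rad = 2.5479°
d = R·c = 6371.2 × 0.044470 = 283.3 km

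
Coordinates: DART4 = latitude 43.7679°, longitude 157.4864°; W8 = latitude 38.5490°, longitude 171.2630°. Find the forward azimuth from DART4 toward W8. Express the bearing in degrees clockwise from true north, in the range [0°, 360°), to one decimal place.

112.0°

Δλ = 13.7766°
y = sin Δλ · cos φ₂ = 0.186241
x = cos φ₁ sin φ₂ − sin φ₁ cos φ₂ cos Δλ = -0.075398
θ = atan2(y, x) = 112.0400° → 112.0400° (mod 360°)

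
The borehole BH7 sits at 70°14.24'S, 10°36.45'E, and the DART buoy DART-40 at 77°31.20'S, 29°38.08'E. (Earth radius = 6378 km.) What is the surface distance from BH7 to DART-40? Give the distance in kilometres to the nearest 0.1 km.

991.5 km

BH7: φ = -70.23733°, λ = +10.60750°
DART-40: φ = -77.52000°, λ = +29.63467°
Δφ = -7.2827°,  Δλ = 19.0272°
a = sin²(Δφ/2) + cos φ₁ cos φ₂ sin²(Δλ/2) = 0.006030
c = 2·arcsin(√a) = 0.155458 rad = 8.9071°
d = R·c = 6378 × 0.155458 = 991.5 km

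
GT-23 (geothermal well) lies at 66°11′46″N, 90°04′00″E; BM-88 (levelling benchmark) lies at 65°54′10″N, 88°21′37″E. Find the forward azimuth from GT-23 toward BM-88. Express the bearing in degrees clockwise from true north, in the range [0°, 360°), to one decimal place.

GT-23: φ = +66.19611°, λ = +90.06667°
BM-88: φ = +65.90278°, λ = +88.36028°
Δλ = -1.7064°
y = sin Δλ · cos φ₂ = -0.012158
x = cos φ₁ sin φ₂ − sin φ₁ cos φ₂ cos Δλ = -0.004954
θ = atan2(y, x) = -112.1694° → 247.8306° (mod 360°)

247.8°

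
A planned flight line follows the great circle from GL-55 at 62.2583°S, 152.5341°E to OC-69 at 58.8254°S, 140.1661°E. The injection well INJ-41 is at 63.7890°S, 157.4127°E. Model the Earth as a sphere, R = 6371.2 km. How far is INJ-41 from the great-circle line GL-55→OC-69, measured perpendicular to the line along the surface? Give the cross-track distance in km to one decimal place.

66.6 km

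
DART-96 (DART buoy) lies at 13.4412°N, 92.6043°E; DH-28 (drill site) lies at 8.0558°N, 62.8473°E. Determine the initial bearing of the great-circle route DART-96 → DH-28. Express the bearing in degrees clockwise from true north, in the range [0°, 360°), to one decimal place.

262.6°

Δλ = -29.7570°
y = sin Δλ · cos φ₂ = -0.491425
x = cos φ₁ sin φ₂ − sin φ₁ cos φ₂ cos Δλ = -0.063506
θ = atan2(y, x) = -97.3634° → 262.6366° (mod 360°)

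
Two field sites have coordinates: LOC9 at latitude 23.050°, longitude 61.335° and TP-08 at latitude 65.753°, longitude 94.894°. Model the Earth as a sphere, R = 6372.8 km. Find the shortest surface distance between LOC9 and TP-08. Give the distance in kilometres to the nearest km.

5315 km

Δφ = 42.7030°,  Δλ = 33.5590°
a = sin²(Δφ/2) + cos φ₁ cos φ₂ sin²(Δλ/2) = 0.164054
c = 2·arcsin(√a) = 0.834036 rad = 47.7867°
d = R·c = 6372.8 × 0.834036 = 5315.1 km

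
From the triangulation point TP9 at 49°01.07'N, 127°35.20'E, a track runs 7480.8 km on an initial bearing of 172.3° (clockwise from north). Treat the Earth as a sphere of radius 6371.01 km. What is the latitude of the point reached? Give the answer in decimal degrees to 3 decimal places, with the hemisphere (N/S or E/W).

TP9: φ = +49.01783°, λ = +127.58667°
δ = d/R = 7480.8/6371.01 = 1.174194 rad
φ₂ = arcsin(sin φ₁ cos δ + cos φ₁ sin δ cos θ)
   = arcsin(0.75491·0.38629 + 0.65582·0.92238·-0.99098) = -17.92974°
λ₂ = λ₁ + atan2(sin θ sin δ cos φ₁, cos δ − sin φ₁ sin φ₂) = 135.05015°

17.930°S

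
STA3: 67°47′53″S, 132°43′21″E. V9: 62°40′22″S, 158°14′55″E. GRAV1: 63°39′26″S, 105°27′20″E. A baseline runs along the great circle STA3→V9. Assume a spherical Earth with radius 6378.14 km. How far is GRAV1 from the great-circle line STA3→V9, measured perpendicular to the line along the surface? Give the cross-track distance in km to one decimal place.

469.9 km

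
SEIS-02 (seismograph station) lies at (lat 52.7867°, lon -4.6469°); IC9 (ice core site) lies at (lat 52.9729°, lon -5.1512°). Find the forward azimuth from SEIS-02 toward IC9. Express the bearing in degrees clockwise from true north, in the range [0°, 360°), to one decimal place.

Δλ = -0.5043°
y = sin Δλ · cos φ₂ = -0.005300
x = cos φ₁ sin φ₂ − sin φ₁ cos φ₂ cos Δλ = 0.003268
θ = atan2(y, x) = -58.3401° → 301.6599° (mod 360°)

301.7°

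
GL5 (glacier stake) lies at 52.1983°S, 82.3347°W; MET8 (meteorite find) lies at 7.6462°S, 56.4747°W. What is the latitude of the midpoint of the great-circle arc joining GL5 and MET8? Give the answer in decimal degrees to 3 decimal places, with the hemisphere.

30.526°S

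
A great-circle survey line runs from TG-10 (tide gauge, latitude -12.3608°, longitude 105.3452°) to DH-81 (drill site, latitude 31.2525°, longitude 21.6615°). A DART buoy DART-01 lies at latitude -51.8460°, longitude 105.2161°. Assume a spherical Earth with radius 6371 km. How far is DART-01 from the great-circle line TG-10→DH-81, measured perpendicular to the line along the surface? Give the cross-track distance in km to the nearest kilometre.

δ₁₃ = central angle TG-10→DART-01 = 0.689149 rad  (haversine)
θ₁₃ = bearing TG-10→DART-01 = 180.125°,  θ₁₂ = bearing TG-10→DH-81 = 301.804°
dₓₜ = R·arcsin(sin δ₁₃ · sin(θ₁₃ − θ₁₂)) = 6371·arcsin(0.63588·sin(-121.679°)) = -3642.884 km
|dₓₜ| = 3642.884 km

3643 km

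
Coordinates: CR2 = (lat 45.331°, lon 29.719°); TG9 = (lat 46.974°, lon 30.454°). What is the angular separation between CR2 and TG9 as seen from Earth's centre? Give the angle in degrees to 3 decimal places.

Δφ = 1.6430°,  Δλ = 0.7350°
a = sin²(Δφ/2) + cos φ₁ cos φ₂ sin²(Δλ/2) = 0.000225
c = 2·arcsin(√a) = 0.030021 rad = 1.7201°

1.720°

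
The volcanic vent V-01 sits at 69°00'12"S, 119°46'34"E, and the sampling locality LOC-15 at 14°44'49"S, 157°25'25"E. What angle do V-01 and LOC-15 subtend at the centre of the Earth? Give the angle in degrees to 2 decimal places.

V-01: φ = -69.00333°, λ = +119.77611°
LOC-15: φ = -14.74694°, λ = +157.42361°
Δφ = 54.2564°,  Δλ = 37.6475°
a = sin²(Δφ/2) + cos φ₁ cos φ₂ sin²(Δλ/2) = 0.243995
c = 2·arcsin(√a) = 1.033273 rad = 59.2022°

59.20°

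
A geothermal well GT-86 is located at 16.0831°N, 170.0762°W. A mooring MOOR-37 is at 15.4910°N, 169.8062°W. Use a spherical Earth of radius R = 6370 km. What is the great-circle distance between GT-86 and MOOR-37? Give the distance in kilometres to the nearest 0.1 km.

Δφ = -0.5921°,  Δλ = 0.2700°
a = sin²(Δφ/2) + cos φ₁ cos φ₂ sin²(Δλ/2) = 0.000032
c = 2·arcsin(√a) = 0.011285 rad = 0.6466°
d = R·c = 6370 × 0.011285 = 71.9 km

71.9 km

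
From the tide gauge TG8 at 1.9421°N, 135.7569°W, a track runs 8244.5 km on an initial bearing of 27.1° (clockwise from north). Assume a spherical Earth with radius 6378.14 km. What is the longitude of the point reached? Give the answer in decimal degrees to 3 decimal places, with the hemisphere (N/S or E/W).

δ = d/R = 8244.5/6378.14 = 1.292618 rad
φ₂ = arcsin(sin φ₁ cos δ + cos φ₁ sin δ cos θ)
   = arcsin(0.03389·0.27460 + 0.99943·0.96156·0.89021) = 59.86047°
λ₂ = λ₁ + atan2(sin θ sin δ cos φ₁, cos δ − sin φ₁ sin φ₂) = -75.01958°

75.020°W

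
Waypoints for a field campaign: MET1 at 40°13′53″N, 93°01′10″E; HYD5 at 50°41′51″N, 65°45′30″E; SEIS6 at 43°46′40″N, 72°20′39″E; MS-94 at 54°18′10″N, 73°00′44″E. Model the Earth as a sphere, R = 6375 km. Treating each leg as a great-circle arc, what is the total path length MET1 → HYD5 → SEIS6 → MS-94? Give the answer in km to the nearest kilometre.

4493 km

MET1: φ = +40.23139°, λ = +93.01944°
HYD5: φ = +50.69750°, λ = +65.75833°
SEIS6: φ = +43.77778°, λ = +72.34417°
MS-94: φ = +54.30278°, λ = +73.01222°
MET1→HYD5: c = 0.377332 rad, d = 2405.49 km
HYD5→SEIS6: c = 0.143665 rad, d = 915.86 km
SEIS6→MS-94: c = 0.183853 rad, d = 1172.06 km
Total = 2405.49 + 915.86 + 1172.06 = 4493.41 km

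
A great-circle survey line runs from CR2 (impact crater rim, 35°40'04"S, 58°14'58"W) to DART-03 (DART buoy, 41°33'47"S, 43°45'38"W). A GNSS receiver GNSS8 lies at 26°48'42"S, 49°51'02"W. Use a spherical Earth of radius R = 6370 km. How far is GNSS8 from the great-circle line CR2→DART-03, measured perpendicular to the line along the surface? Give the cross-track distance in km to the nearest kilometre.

1249 km

CR2: φ = -35.66778°, λ = -58.24944°
DART-03: φ = -41.56306°, λ = -43.76056°
GNSS8: φ = -26.81167°, λ = -49.85056°
δ₁₃ = central angle CR2→GNSS8 = 0.198813 rad  (haversine)
θ₁₃ = bearing CR2→GNSS8 = 41.303°,  θ₁₂ = bearing CR2→DART-03 = 121.914°
dₓₜ = R·arcsin(sin δ₁₃ · sin(θ₁₃ − θ₁₂)) = 6370·arcsin(0.19751·sin(-80.611°)) = -1249.249 km
|dₓₜ| = 1249.249 km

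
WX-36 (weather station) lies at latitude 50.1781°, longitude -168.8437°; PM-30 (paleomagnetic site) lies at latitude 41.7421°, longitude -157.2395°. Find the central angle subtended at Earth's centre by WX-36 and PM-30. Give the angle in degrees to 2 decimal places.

11.65°

Δφ = -8.4360°,  Δλ = 11.6042°
a = sin²(Δφ/2) + cos φ₁ cos φ₂ sin²(Δλ/2) = 0.010293
c = 2·arcsin(√a) = 0.203260 rad = 11.6460°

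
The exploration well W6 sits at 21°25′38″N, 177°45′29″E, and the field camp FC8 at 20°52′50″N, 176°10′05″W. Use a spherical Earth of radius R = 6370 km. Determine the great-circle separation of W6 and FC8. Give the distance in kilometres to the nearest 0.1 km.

632.7 km

W6: φ = +21.42722°, λ = +177.75806°
FC8: φ = +20.88056°, λ = -176.16806°
Δφ = -0.5467°,  Δλ = 6.0739°
a = sin²(Δφ/2) + cos φ₁ cos φ₂ sin²(Δλ/2) = 0.002464
c = 2·arcsin(√a) = 0.099319 rad = 5.6905°
d = R·c = 6370 × 0.099319 = 632.7 km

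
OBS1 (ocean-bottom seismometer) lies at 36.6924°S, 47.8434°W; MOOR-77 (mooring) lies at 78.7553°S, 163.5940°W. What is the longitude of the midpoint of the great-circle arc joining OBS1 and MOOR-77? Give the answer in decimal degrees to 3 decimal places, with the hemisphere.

61.605°W

Bx = cos φ₂ cos Δλ = -0.084718,  By = cos φ₂ sin Δλ = -0.175635
φₘ = atan2(sin φ₁ + sin φ₂, √((cos φ₁ + Bx)² + By²)) = -64.93006°
λₘ = λ₁ + atan2(By, cos φ₁ + Bx) = -61.60491°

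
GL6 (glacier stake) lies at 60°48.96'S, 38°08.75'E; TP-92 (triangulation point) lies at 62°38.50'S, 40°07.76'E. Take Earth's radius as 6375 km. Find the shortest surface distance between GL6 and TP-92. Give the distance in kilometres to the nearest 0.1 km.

GL6: φ = -60.81600°, λ = +38.14583°
TP-92: φ = -62.64167°, λ = +40.12933°
Δφ = -1.8257°,  Δλ = 1.9835°
a = sin²(Δφ/2) + cos φ₁ cos φ₂ sin²(Δλ/2) = 0.000321
c = 2·arcsin(√a) = 0.035831 rad = 2.0530°
d = R·c = 6375 × 0.035831 = 228.4 km

228.4 km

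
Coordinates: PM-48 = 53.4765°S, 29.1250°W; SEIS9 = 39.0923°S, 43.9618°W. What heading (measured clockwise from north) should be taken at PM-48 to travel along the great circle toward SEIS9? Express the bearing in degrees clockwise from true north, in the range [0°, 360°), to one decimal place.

Δλ = -14.8368°
y = sin Δλ · cos φ₂ = -0.198741
x = cos φ₁ sin φ₂ − sin φ₁ cos φ₂ cos Δλ = 0.227628
θ = atan2(y, x) = -41.1241° → 318.8759° (mod 360°)

318.9°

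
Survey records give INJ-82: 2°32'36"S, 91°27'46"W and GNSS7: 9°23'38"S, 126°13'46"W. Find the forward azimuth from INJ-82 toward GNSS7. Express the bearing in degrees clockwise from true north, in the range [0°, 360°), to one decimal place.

257.3°

INJ-82: φ = -2.54333°, λ = -91.46278°
GNSS7: φ = -9.39389°, λ = -126.22944°
Δλ = -34.7667°
y = sin Δλ · cos φ₂ = -0.562589
x = cos φ₁ sin φ₂ − sin φ₁ cos φ₂ cos Δλ = -0.127096
θ = atan2(y, x) = -102.7301° → 257.2699° (mod 360°)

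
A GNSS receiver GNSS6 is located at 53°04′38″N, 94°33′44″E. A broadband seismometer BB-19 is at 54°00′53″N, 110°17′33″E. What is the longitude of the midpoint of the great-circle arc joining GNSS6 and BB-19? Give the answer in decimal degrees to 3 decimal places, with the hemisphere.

GNSS6: φ = +53.07722°, λ = +94.56222°
BB-19: φ = +54.01472°, λ = +110.29250°
Bx = cos φ₂ cos Δλ = 0.565572,  By = cos φ₂ sin Δλ = 0.159298
φₘ = atan2(sin φ₁ + sin φ₂, √((cos φ₁ + Bx)² + By²)) = 53.80439°
λₘ = λ₁ + atan2(By, cos φ₁ + Bx) = 102.33970°

102.340°E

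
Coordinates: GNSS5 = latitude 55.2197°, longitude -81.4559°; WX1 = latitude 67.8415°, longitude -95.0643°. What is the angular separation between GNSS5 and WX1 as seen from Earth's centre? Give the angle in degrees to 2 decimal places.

14.12°

Δφ = 12.6218°,  Δλ = -13.6084°
a = sin²(Δφ/2) + cos φ₁ cos φ₂ sin²(Δλ/2) = 0.015103
c = 2·arcsin(√a) = 0.246413 rad = 14.1184°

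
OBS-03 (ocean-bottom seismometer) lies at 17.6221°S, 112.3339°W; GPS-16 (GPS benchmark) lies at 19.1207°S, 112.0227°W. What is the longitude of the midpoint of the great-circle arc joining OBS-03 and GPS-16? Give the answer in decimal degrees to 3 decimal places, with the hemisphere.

Bx = cos φ₂ cos Δλ = 0.944817,  By = cos φ₂ sin Δλ = 0.005132
φₘ = atan2(sin φ₁ + sin φ₂, √((cos φ₁ + Bx)² + By²)) = -18.37146°
λₘ = λ₁ + atan2(By, cos φ₁ + Bx) = -112.17898°

112.179°W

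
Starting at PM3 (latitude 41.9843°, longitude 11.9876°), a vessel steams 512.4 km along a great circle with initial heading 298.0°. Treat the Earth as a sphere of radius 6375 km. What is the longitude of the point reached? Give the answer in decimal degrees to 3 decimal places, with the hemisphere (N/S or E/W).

δ = d/R = 512.4/6375 = 0.080376 rad
φ₂ = arcsin(sin φ₁ cos δ + cos φ₁ sin δ cos θ)
   = arcsin(0.66893·0.99677 + 0.74333·0.08029·0.46947) = 44.01019°
λ₂ = λ₁ + atan2(sin θ sin δ cos φ₁, cos δ − sin φ₁ sin φ₂) = 6.33088°

6.331°E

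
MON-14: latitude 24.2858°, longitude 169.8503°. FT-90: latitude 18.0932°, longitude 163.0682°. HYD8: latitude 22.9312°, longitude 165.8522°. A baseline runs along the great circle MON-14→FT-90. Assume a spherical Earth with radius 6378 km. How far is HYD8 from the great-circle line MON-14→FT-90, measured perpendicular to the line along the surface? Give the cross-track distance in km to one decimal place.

δ₁₃ = central angle MON-14→HYD8 = 0.068166 rad  (haversine)
θ₁₃ = bearing MON-14→HYD8 = 250.517°,  θ₁₂ = bearing MON-14→FT-90 = 226.876°
dₓₜ = R·arcsin(sin δ₁₃ · sin(θ₁₃ − θ₁₂)) = 6378·arcsin(0.06811·sin(23.641°)) = 174.230 km
|dₓₜ| = 174.230 km

174.2 km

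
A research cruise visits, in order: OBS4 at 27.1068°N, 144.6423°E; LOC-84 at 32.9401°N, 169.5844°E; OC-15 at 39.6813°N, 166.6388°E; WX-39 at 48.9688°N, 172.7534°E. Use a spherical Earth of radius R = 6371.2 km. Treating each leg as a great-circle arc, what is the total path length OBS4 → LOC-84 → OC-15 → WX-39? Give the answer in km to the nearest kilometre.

4416 km

OBS4→LOC-84: c = 0.389373 rad, d = 2480.78 km
LOC-84→OC-15: c = 0.124715 rad, d = 794.59 km
OC-15→WX-39: c = 0.179031 rad, d = 1140.64 km
Total = 2480.78 + 794.59 + 1140.64 = 4416.01 km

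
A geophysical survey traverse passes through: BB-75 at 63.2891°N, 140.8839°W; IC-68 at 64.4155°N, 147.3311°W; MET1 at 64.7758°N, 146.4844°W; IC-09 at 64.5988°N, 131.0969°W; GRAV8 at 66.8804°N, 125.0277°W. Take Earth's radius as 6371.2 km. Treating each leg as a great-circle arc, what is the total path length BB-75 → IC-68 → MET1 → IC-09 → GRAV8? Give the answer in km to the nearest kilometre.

1502 km

BB-75→IC-68: c = 0.053313 rad, d = 339.67 km
IC-68→MET1: c = 0.008929 rad, d = 56.89 km
MET1→IC-09: c = 0.114585 rad, d = 730.04 km
IC-09→GRAV8: c = 0.058946 rad, d = 375.56 km
Total = 339.67 + 56.89 + 730.04 + 375.56 = 1502.16 km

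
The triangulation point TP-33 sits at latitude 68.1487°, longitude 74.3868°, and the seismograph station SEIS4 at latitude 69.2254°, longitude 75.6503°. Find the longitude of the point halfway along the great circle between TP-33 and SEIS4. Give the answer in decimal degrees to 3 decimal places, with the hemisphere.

Bx = cos φ₂ cos Δλ = 0.354606,  By = cos φ₂ sin Δλ = 0.007821
φₘ = atan2(sin φ₁ + sin φ₂, √((cos φ₁ + Bx)² + By²)) = 68.68823°
λₘ = λ₁ + atan2(By, cos φ₁ + Bx) = 75.00333°

75.003°E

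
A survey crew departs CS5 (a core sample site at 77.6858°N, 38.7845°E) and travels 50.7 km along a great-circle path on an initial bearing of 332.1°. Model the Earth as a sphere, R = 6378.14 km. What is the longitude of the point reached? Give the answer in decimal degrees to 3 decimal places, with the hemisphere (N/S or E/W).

δ = d/R = 50.7/6378.14 = 0.007949 rad
φ₂ = arcsin(sin φ₁ cos δ + cos φ₁ sin δ cos θ)
   = arcsin(0.97699·0.99997 + 0.21327·0.00795·0.88377) = 78.08643°
λ₂ = λ₁ + atan2(sin θ sin δ cos φ₁, cos δ − sin φ₁ sin φ₂) = 37.75209°

37.752°E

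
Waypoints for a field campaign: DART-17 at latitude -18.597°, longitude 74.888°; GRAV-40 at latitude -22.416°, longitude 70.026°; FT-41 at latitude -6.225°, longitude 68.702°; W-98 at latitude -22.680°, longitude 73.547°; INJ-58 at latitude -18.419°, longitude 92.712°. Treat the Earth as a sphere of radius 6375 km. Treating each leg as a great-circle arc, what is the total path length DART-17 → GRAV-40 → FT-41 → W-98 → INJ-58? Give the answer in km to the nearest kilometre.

6422 km

DART-17→GRAV-40: c = 0.103712 rad, d = 661.16 km
GRAV-40→FT-41: c = 0.283465 rad, d = 1807.09 km
FT-41→W-98: c = 0.298546 rad, d = 1903.23 km
W-98→INJ-58: c = 0.321639 rad, d = 2050.45 km
Total = 661.16 + 1807.09 + 1903.23 + 2050.45 = 6421.94 km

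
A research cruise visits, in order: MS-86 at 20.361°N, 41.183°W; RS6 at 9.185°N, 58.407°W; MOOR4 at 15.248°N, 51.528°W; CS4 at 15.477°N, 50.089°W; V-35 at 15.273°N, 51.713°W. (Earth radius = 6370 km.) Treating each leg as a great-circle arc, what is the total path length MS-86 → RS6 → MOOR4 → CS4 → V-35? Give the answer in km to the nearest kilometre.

3565 km

MS-86→RS6: c = 0.349535 rad, d = 2226.54 km
RS6→MOOR4: c = 0.157961 rad, d = 1006.21 km
MOOR4→CS4: c = 0.024545 rad, d = 156.35 km
CS4→V-35: c = 0.027561 rad, d = 175.56 km
Total = 2226.54 + 1006.21 + 156.35 + 175.56 = 3564.67 km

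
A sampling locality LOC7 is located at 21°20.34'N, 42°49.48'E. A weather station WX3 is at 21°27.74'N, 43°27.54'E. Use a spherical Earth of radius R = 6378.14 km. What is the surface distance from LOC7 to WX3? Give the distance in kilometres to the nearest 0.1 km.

67.2 km

LOC7: φ = +21.33900°, λ = +42.82467°
WX3: φ = +21.46233°, λ = +43.45900°
Δφ = 0.1233°,  Δλ = 0.6343°
a = sin²(Δφ/2) + cos φ₁ cos φ₂ sin²(Δλ/2) = 0.000028
c = 2·arcsin(√a) = 0.010530 rad = 0.6033°
d = R·c = 6378.14 × 0.010530 = 67.2 km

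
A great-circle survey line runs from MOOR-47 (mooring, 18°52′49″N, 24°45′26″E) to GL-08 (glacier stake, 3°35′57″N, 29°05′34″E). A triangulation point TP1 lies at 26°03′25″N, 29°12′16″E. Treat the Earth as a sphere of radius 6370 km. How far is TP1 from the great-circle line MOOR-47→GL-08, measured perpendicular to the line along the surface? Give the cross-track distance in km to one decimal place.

648.9 km

MOOR-47: φ = +18.88028°, λ = +24.75722°
GL-08: φ = +3.59917°, λ = +29.09278°
TP1: φ = +26.05694°, λ = +29.20444°
δ₁₃ = central angle MOOR-47→TP1 = 0.144303 rad  (haversine)
θ₁₃ = bearing MOOR-47→TP1 = 28.974°,  θ₁₂ = bearing MOOR-47→GL-08 = 163.972°
dₓₜ = R·arcsin(sin δ₁₃ · sin(θ₁₃ − θ₁₂)) = 6370·arcsin(0.14380·sin(-134.998°)) = -648.871 km
|dₓₜ| = 648.871 km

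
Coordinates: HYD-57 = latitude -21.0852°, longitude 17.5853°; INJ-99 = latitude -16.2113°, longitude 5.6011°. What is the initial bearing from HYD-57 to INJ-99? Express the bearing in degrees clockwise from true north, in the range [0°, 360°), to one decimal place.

291.2°

Δλ = -11.9842°
y = sin Δλ · cos φ₂ = -0.199386
x = cos φ₁ sin φ₂ − sin φ₁ cos φ₂ cos Δλ = 0.077434
θ = atan2(y, x) = -68.7757° → 291.2243° (mod 360°)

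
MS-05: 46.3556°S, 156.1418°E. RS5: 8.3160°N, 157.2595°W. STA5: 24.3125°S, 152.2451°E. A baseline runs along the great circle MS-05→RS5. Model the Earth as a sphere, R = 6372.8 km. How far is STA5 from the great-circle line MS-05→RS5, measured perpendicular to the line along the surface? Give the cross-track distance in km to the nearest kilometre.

δ₁₃ = central angle MS-05→STA5 = 0.388581 rad  (haversine)
θ₁₃ = bearing MS-05→STA5 = 350.592°,  θ₁₂ = bearing MS-05→RS5 = 50.539°
dₓₜ = R·arcsin(sin δ₁₃ · sin(θ₁₃ − θ₁₂)) = 6372.8·arcsin(0.37888·sin(300.053°)) = -2129.292 km
|dₓₜ| = 2129.292 km

2129 km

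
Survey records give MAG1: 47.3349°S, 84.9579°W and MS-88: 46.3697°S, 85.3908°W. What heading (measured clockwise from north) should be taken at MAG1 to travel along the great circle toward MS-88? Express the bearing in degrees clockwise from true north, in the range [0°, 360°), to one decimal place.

342.8°

Δλ = -0.4329°
y = sin Δλ · cos φ₂ = -0.005213
x = cos φ₁ sin φ₂ − sin φ₁ cos φ₂ cos Δλ = 0.016831
θ = atan2(y, x) = -17.2103° → 342.7897° (mod 360°)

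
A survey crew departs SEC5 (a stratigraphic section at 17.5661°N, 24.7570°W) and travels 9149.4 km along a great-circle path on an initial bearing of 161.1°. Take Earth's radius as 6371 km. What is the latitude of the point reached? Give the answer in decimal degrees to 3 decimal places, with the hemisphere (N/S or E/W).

58.569°S

δ = d/R = 9149.4/6371 = 1.436101 rad
φ₂ = arcsin(sin φ₁ cos δ + cos φ₁ sin δ cos θ)
   = arcsin(0.30181·0.13429 + 0.95337·0.99094·-0.94609) = -58.56914°
λ₂ = λ₁ + atan2(sin θ sin δ cos φ₁, cos δ − sin φ₁ sin φ₂) = 13.23393°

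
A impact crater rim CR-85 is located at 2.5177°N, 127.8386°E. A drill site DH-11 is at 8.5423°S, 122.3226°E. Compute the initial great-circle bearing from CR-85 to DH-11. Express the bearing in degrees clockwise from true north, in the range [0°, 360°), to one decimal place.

Δλ = -5.5160°
y = sin Δλ · cos φ₂ = -0.095057
x = cos φ₁ sin φ₂ − sin φ₁ cos φ₂ cos Δλ = -0.191636
θ = atan2(y, x) = -153.6171° → 206.3829° (mod 360°)

206.4°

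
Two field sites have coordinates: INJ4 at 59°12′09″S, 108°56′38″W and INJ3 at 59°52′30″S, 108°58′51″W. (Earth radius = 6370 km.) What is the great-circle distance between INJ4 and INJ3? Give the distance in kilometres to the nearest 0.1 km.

74.8 km

INJ4: φ = -59.20250°, λ = -108.94389°
INJ3: φ = -59.87500°, λ = -108.98083°
Δφ = -0.6725°,  Δλ = -0.0369°
a = sin²(Δφ/2) + cos φ₁ cos φ₂ sin²(Δλ/2) = 0.000034
c = 2·arcsin(√a) = 0.011742 rad = 0.6728°
d = R·c = 6370 × 0.011742 = 74.8 km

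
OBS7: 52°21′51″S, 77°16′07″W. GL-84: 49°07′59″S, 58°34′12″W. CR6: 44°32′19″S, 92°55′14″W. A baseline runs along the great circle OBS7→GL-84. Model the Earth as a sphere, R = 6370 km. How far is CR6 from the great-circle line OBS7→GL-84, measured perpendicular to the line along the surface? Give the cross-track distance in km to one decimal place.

897.9 km

OBS7: φ = -52.36417°, λ = -77.26861°
GL-84: φ = -49.13306°, λ = -58.57000°
CR6: φ = -44.53861°, λ = -92.92056°
δ₁₃ = central angle OBS7→CR6 = 0.226103 rad  (haversine)
θ₁₃ = bearing OBS7→CR6 = 300.930°,  θ₁₂ = bearing OBS7→GL-84 = 82.125°
dₓₜ = R·arcsin(sin δ₁₃ · sin(θ₁₃ − θ₁₂)) = 6370·arcsin(0.22418·sin(218.805°)) = -897.882 km
|dₓₜ| = 897.882 km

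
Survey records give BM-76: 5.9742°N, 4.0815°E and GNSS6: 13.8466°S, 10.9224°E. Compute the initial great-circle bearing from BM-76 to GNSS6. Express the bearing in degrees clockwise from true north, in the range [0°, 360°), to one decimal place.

161.1°

Δλ = 6.8409°
y = sin Δλ · cos φ₂ = 0.115651
x = cos φ₁ sin φ₂ − sin φ₁ cos φ₂ cos Δλ = -0.338360
θ = atan2(y, x) = 161.1296° → 161.1296° (mod 360°)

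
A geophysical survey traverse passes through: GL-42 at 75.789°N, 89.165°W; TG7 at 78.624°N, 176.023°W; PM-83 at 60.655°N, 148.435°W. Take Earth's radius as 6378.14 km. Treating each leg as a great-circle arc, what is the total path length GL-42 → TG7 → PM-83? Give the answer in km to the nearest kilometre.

4179 km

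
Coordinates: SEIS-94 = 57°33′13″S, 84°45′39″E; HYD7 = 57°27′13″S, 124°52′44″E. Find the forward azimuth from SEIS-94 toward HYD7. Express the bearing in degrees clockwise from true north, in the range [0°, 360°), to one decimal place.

SEIS-94: φ = -57.55361°, λ = +84.76083°
HYD7: φ = -57.45361°, λ = +124.87889°
Δλ = 40.1181°
y = sin Δλ · cos φ₂ = 0.346657
x = cos φ₁ sin φ₂ − sin φ₁ cos φ₂ cos Δλ = -0.105073
θ = atan2(y, x) = 106.8622° → 106.8622° (mod 360°)

106.9°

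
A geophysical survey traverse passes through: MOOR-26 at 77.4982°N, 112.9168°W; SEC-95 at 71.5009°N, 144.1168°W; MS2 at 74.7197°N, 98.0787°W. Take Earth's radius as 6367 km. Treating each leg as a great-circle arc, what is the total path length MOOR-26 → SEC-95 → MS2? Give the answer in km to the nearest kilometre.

MOOR-26→SEC-95: c = 0.175767 rad, d = 1119.11 km
SEC-95→MS2: c = 0.233554 rad, d = 1487.04 km
Total = 1119.11 + 1487.04 = 2606.15 km

2606 km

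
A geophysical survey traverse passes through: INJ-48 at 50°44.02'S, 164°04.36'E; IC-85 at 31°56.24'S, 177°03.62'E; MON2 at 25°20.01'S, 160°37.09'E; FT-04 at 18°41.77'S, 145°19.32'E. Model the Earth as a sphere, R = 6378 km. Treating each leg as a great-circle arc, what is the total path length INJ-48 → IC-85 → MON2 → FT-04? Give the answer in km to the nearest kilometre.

5854 km

INJ-48: φ = -50.73367°, λ = +164.07267°
IC-85: φ = -31.93733°, λ = +177.06033°
MON2: φ = -25.33350°, λ = +160.61817°
FT-04: φ = -18.69617°, λ = +145.32200°
INJ-48→IC-85: c = 0.368331 rad, d = 2349.22 km
IC-85→MON2: c = 0.276567 rad, d = 1763.94 km
MON2→FT-04: c = 0.272990 rad, d = 1741.13 km
Total = 2349.22 + 1763.94 + 1741.13 = 5854.29 km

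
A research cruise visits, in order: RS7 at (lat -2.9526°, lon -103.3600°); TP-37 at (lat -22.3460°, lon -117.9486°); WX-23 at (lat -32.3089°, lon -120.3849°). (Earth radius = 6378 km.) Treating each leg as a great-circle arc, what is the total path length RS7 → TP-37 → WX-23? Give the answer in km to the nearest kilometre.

3807 km

RS7→TP-37: c = 0.419038 rad, d = 2672.62 km
TP-37→WX-23: c = 0.177923 rad, d = 1134.79 km
Total = 2672.62 + 1134.79 = 3807.42 km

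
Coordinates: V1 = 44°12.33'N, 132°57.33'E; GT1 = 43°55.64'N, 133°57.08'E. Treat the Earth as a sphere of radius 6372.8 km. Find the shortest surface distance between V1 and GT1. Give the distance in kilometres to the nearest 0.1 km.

85.4 km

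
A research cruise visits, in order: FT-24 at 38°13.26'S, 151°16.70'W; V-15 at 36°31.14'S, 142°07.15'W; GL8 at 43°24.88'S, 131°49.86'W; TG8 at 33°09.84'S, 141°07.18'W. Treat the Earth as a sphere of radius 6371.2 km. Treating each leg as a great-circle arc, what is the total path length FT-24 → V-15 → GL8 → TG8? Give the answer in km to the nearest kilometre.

3391 km

FT-24: φ = -38.22100°, λ = -151.27833°
V-15: φ = -36.51900°, λ = -142.11917°
GL8: φ = -43.41467°, λ = -131.83100°
TG8: φ = -33.16400°, λ = -141.11967°
FT-24→V-15: c = 0.130410 rad, d = 830.87 km
V-15→GL8: c = 0.182570 rad, d = 1163.19 km
GL8→TG8: c = 0.219229 rad, d = 1396.75 km
Total = 830.87 + 1163.19 + 1396.75 = 3390.81 km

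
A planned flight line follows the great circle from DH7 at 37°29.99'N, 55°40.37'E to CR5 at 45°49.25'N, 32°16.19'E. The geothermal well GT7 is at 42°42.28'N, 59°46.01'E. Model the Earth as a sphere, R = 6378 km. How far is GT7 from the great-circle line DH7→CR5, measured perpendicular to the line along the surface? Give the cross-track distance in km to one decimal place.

DH7: φ = +37.49983°, λ = +55.67283°
CR5: φ = +45.82083°, λ = +32.26983°
GT7: φ = +42.70467°, λ = +59.76683°
δ₁₃ = central angle DH7→GT7 = 0.105983 rad  (haversine)
θ₁₃ = bearing DH7→GT7 = 29.732°,  θ₁₂ = bearing DH7→CR5 = 302.979°
dₓₜ = R·arcsin(sin δ₁₃ · sin(θ₁₃ − θ₁₂)) = 6378·arcsin(0.10578·sin(-273.247°)) = 674.869 km
|dₓₜ| = 674.869 km

674.9 km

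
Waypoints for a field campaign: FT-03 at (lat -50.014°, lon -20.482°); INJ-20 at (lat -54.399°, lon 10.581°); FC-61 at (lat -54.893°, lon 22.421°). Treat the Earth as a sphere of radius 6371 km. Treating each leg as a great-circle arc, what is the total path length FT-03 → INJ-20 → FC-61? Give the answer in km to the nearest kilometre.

FT-03→INJ-20: c = 0.337970 rad, d = 2153.21 km
INJ-20→FC-61: c = 0.119738 rad, d = 762.85 km
Total = 2153.21 + 762.85 = 2916.06 km

2916 km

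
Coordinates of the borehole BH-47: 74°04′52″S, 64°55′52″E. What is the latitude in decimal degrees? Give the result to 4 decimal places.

74.0811°S

74° + 4′/60 + 52″/3600 = 74 + 0.06667 + 0.01444 = 74.0811°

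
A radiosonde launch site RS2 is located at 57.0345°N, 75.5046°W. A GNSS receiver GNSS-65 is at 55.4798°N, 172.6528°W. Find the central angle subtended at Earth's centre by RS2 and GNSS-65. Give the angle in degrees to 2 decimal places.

Δφ = -1.5547°,  Δλ = -97.1482°
a = sin²(Δφ/2) + cos φ₁ cos φ₂ sin²(Δλ/2) = 0.173549
c = 2·arcsin(√a) = 0.859387 rad = 49.2392°

49.24°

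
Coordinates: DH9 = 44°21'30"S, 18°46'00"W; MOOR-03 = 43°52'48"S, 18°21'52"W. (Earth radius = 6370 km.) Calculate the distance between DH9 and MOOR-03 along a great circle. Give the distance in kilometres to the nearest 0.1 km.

DH9: φ = -44.35833°, λ = -18.76667°
MOOR-03: φ = -43.88000°, λ = -18.36444°
Δφ = 0.4783°,  Δλ = 0.4022°
a = sin²(Δφ/2) + cos φ₁ cos φ₂ sin²(Δλ/2) = 0.000024
c = 2·arcsin(√a) = 0.009752 rad = 0.5587°
d = R·c = 6370 × 0.009752 = 62.1 km

62.1 km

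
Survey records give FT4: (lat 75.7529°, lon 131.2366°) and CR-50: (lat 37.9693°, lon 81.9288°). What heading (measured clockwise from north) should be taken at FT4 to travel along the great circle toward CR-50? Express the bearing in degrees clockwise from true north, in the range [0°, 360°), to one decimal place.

239.9°

Δλ = -49.3078°
y = sin Δλ · cos φ₂ = -0.597738
x = cos φ₁ sin φ₂ − sin φ₁ cos φ₂ cos Δλ = -0.346773
θ = atan2(y, x) = -120.1198° → 239.8802° (mod 360°)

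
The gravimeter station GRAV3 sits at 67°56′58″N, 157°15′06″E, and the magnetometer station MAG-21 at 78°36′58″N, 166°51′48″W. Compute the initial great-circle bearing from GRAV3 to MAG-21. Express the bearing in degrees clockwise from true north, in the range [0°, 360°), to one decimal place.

27.8°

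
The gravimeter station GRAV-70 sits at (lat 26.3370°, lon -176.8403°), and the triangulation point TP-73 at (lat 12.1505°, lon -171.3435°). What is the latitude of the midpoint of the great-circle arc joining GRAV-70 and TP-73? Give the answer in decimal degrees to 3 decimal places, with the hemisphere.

19.264°N

Bx = cos φ₂ cos Δλ = 0.973103,  By = cos φ₂ sin Δλ = 0.093644
φₘ = atan2(sin φ₁ + sin φ₂, √((cos φ₁ + Bx)² + By²)) = 19.26424°
λₘ = λ₁ + atan2(By, cos φ₁ + Bx) = -173.97242°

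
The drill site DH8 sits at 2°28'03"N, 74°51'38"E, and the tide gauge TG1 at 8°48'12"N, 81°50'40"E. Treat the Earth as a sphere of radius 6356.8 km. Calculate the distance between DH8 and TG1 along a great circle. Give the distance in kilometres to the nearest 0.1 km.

1043.1 km

DH8: φ = +2.46750°, λ = +74.86056°
TG1: φ = +8.80333°, λ = +81.84444°
Δφ = 6.3358°,  Δλ = 6.9839°
a = sin²(Δφ/2) + cos φ₁ cos φ₂ sin²(Δλ/2) = 0.006717
c = 2·arcsin(√a) = 0.164094 rad = 9.4019°
d = R·c = 6356.8 × 0.164094 = 1043.1 km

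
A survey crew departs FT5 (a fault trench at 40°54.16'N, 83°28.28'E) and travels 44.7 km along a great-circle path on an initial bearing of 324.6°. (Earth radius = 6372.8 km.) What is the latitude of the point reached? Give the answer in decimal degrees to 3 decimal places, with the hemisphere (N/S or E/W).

FT5: φ = +40.90267°, λ = +83.47133°
δ = d/R = 44.7/6372.8 = 0.007014 rad
φ₂ = arcsin(sin φ₁ cos δ + cos φ₁ sin δ cos θ)
   = arcsin(0.65478·0.99998 + 0.75582·0.00701·0.81513) = 41.22984°
λ₂ = λ₁ + atan2(sin θ sin δ cos φ₁, cos δ − sin φ₁ sin φ₂) = 83.16178°

41.230°N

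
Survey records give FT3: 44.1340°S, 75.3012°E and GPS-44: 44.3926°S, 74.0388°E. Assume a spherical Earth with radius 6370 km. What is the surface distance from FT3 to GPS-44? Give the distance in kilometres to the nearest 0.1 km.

Δφ = -0.2586°,  Δλ = -1.2624°
a = sin²(Δφ/2) + cos φ₁ cos φ₂ sin²(Δλ/2) = 0.000067
c = 2·arcsin(√a) = 0.016411 rad = 0.9403°
d = R·c = 6370 × 0.016411 = 104.5 km

104.5 km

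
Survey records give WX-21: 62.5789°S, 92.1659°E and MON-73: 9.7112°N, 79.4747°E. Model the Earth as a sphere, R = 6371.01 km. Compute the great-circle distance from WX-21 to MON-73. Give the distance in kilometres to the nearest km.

8112 km

Δφ = 72.2901°,  Δλ = -12.6912°
a = sin²(Δφ/2) + cos φ₁ cos φ₂ sin²(Δλ/2) = 0.353446
c = 2·arcsin(√a) = 1.273321 rad = 72.9559°
d = R·c = 6371.01 × 1.273321 = 8112.3 km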